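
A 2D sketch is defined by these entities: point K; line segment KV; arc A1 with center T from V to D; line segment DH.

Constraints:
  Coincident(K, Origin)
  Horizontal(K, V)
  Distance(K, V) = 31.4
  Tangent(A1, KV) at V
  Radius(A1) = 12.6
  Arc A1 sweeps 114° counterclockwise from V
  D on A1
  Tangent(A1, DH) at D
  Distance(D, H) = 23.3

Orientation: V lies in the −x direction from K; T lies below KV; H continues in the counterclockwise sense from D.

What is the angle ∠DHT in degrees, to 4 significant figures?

28.40°

On A1, V sits at bearing 90° from T; a 114° counterclockwise sweep puts D at bearing 204°, so D = T + 12.6·(cos 204°, sin 204°) = (-42.91, -17.72). Since A1 is tangent to DH there, TD ⟂ DH, so DH runs along (−sin 204°, cos 204°); with |DH| = 23.3, H = (-33.43, -39.01). Then cos ∠DHT = HD·HT / (|HD||HT|), giving 28.40°.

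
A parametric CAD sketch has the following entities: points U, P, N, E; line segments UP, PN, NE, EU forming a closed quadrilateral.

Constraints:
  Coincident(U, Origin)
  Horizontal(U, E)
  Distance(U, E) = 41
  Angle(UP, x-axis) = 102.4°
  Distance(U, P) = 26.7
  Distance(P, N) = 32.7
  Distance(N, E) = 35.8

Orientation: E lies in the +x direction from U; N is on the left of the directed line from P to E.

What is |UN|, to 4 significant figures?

41.92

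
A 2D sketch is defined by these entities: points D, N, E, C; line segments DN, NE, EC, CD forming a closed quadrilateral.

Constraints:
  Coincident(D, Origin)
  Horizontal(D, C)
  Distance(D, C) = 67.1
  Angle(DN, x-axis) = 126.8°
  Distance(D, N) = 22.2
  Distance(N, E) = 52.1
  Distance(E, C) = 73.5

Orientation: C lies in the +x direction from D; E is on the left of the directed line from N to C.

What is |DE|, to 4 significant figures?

60.81

D is at the origin; D and C share the same y with |DC| = 67.1 and C in +x, so C = (67.1, 0). DN runs at 126.8° with |DN| = 22.2, so N = (-13.30, 17.78). E is determined by |NE| = 52.1 and |EC| = 73.5 together: it lies at the intersection of circle(N, 52.1) and circle(C, 73.5). With |NC| = 82.34, the foot of the radical line on NC is 24.85 from N and the perpendicular offset is √(52.1² − 24.85²) = 45.79. Taking the left-of-NC solution: E = (20.85, 57.12).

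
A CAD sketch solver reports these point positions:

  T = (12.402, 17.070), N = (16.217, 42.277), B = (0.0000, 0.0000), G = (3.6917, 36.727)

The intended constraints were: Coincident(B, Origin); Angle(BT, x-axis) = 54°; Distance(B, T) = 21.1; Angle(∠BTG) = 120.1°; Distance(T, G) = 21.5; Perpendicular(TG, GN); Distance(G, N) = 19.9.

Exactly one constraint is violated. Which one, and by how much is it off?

Distance(G, N) = 19.9 — off by 6.20.

B = (0.00, 0.00) ✓; BT at 54.00° ✓; |BT| = 21.10 ✓; ∠BTG = 120.1° ✓; |TG| = 21.50 ✓; ∠(TG, GN) = 90.00° ✓; |GN| = 13.70 ✗.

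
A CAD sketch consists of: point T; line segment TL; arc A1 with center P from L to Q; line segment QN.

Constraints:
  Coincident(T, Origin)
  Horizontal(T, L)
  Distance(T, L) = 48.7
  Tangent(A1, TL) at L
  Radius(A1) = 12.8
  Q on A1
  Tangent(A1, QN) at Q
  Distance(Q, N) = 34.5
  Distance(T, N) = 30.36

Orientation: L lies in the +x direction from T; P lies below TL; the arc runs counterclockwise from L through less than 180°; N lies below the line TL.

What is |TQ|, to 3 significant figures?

40.2

Checks: |PQ| = 12.80 ✓; ∠(PQ, QN) = 90.00° ✓; |QN| = 34.50 ✓; |TN| = 30.36 ✓.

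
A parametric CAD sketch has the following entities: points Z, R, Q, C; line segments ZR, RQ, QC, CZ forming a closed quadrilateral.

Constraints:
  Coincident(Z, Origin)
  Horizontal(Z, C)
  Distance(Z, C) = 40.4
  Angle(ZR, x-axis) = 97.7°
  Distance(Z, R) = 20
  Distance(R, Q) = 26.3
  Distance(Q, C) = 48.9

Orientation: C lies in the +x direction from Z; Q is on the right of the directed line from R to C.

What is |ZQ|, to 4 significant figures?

10.06

Checks: |RQ| = 26.30 ✓; |QC| = 48.90 ✓.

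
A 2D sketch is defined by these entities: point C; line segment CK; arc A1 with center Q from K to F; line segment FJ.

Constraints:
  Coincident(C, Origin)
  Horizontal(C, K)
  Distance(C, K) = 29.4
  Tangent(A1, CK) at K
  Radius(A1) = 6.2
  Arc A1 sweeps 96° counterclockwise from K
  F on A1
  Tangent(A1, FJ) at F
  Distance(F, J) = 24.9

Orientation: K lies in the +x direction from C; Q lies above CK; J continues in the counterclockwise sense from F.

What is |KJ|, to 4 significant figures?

31.81

C is at the origin; C and K share the same y with |CK| = 29.4 and K on the +x side, so K = (29.40, 0.000). Tangency of A1 to CK means the radius QK is perpendicular to CK, so Q = K + (0, 6.2) = (29.40, 6.200). On A1, K sits at bearing -90° from Q; a 96° counterclockwise sweep puts F at bearing 6°, so F = Q + 6.2·(cos 6°, sin 6°) = (35.57, 6.848). Since A1 is tangent to FJ there, QF ⟂ FJ, so FJ runs along (−sin 6°, cos 6°); with |FJ| = 24.9, J = (32.96, 31.61). Then |KJ| = |J − K| = 31.81.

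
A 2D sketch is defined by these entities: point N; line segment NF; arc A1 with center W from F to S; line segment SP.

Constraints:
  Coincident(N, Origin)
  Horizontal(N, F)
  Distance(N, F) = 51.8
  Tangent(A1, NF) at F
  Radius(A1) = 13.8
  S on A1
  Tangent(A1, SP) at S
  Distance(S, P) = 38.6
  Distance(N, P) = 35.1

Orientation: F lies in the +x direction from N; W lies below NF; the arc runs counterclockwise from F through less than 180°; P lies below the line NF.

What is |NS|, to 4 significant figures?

42.14

Checks: |WS| = 13.80 ✓; ∠(WS, SP) = 90.00° ✓; |SP| = 38.60 ✓; |NP| = 35.10 ✓.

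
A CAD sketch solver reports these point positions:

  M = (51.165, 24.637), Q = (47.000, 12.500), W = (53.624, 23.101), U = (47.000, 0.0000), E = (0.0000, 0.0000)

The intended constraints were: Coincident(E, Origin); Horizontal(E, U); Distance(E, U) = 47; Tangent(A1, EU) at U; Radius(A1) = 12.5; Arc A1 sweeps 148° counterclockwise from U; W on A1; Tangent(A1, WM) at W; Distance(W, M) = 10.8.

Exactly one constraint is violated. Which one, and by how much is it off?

Distance(W, M) = 10.8 — off by 7.90.

E = (0.00, 0.00) ✓; E.y = 0.00, U.y = 0.00 ✓; |EU| = 47.00 ✓; ∠(QU, UE) = 90.00° ✓; |QU| = 12.50 ✓; bearing(Q→W) − bearing(Q→U) = 148.0° ✓; |QW| = 12.50 ✓; ∠(QW, WM) = 89.99° ✓; |WM| = 2.899 ✗.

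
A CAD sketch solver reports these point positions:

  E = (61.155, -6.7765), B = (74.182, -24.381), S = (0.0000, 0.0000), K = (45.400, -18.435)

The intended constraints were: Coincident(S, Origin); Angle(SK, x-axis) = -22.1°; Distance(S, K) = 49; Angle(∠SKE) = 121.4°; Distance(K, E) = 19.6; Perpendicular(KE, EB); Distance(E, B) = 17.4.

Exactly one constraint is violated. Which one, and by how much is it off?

Distance(E, B) = 17.4 — off by 4.50.

S = (0.00, 0.00) ✓; SK at -22.10° ✓; |SK| = 49.00 ✓; ∠SKE = 121.4° ✓; |KE| = 19.60 ✓; ∠(KE, EB) = 90.00° ✓; |EB| = 21.90 ✗.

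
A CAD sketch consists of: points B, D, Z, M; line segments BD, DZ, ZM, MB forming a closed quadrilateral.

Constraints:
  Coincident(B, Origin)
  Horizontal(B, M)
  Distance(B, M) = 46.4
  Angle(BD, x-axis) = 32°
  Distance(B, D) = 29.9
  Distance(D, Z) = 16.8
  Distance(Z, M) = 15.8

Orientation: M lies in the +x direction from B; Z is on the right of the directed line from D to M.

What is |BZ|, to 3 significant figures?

30.6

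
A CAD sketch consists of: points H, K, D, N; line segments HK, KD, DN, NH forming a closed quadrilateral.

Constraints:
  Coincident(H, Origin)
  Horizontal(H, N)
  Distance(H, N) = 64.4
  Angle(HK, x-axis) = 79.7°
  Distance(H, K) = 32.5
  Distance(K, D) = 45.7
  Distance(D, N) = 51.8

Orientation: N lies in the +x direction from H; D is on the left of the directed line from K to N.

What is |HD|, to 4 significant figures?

68.83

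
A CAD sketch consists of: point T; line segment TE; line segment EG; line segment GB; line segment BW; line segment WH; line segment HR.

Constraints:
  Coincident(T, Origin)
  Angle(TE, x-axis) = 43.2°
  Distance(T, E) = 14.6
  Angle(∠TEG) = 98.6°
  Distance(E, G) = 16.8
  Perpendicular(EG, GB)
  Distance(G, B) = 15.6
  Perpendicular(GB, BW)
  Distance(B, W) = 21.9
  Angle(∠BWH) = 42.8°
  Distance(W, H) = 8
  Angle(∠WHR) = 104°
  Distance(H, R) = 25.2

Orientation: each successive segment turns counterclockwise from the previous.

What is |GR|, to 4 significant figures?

24.49

T is at the origin; TE runs at 43.2° with length 14.6, so E = (10.64, 9.994). ∠TEG = 98.6° gives EG at 124.6° from the x-axis; with |EG| = 16.8, G = (1.103, 23.82). EG is perpendicular to GB, so GB runs at -145.4°; with |GB| = 15.6, B = (-11.74, 14.96). GB ⟂ BW, so BW runs at -55.40°; with |BW| = 21.9, W = (0.6980, -3.062). ∠BWH = 42.8° gives WH at 81.80° from the x-axis; with |WH| = 8.0, H = (1.839, 4.856). ∠WHR = 104.0° gives HR at 157.8° from the x-axis; with |HR| = 25.2, R = (-21.49, 14.38). Then |GR| = |R − G| = 24.49.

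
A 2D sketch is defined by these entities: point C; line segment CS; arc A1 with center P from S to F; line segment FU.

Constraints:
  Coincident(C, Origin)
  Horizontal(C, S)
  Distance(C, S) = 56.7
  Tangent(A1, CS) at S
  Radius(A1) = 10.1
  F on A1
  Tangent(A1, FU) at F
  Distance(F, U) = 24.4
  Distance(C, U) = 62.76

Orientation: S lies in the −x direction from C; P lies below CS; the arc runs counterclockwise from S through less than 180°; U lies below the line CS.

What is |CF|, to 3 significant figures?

67.0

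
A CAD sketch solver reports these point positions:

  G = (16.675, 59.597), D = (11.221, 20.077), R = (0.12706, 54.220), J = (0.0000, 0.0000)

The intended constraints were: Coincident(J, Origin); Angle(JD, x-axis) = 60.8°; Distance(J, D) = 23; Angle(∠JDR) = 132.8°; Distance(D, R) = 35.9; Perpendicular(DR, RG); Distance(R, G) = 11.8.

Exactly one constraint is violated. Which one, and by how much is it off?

Distance(R, G) = 11.8 — off by 5.60.

J = (0.00, 0.00) ✓; JD at 60.80° ✓; |JD| = 23.00 ✓; ∠JDR = 132.8° ✓; |DR| = 35.90 ✓; ∠(DR, RG) = 90.00° ✓; |RG| = 17.40 ✗.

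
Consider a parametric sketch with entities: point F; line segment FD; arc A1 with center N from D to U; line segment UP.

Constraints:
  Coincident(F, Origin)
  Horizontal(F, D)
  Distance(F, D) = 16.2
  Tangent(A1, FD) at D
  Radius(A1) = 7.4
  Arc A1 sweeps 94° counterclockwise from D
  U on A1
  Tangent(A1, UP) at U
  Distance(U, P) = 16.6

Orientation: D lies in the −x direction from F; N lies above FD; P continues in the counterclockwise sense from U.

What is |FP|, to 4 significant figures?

26.43

On A1, D sits at bearing -90° from N; a 94° counterclockwise sweep puts U at bearing 4°, so U = N + 7.4·(cos 4°, sin 4°) = (-8.818, 7.916). The tangent condition forces NU to be normal to UP, so UP runs along (−sin 4°, cos 4°); with |UP| = 16.6, P = (-9.976, 24.48). Then |FP| = |P − F| = 26.43.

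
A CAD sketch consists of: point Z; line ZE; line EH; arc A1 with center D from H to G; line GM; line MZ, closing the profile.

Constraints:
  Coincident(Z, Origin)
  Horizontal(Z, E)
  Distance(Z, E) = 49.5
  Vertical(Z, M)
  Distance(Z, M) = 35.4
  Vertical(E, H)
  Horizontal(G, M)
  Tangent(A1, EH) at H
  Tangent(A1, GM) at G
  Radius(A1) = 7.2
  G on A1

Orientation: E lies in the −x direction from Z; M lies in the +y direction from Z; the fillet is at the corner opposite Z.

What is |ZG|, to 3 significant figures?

55.2

The virtual corner opposite Z is at (-49.5, 35.4). The tangent condition forces DH to be normal to EH and since A1 is tangent to GM there, DG ⟂ GM, with radius 7.2, so the center D sits 7.2 in from both sides at D = (-42.3, 28.2). That places the tangent points at H = (-49.5, 28.2) on EH and G = (-42.3, 35.4) on GM. Then |ZG| = |G − Z| = 55.2.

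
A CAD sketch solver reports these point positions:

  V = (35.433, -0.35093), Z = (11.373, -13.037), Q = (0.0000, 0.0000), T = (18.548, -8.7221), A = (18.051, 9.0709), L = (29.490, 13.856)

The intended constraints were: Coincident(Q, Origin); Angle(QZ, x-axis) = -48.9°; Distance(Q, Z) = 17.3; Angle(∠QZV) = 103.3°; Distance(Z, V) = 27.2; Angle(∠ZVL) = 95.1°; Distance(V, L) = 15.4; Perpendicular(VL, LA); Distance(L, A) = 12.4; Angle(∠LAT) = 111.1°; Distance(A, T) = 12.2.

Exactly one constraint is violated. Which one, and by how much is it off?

Distance(A, T) = 12.2 — off by 5.60.

Q = (0.00, 0.00) ✓; QZ at -48.90° ✓; |QZ| = 17.30 ✓; ∠QZV = 103.3° ✓; |ZV| = 27.20 ✓; ∠ZVL = 95.10° ✓; |VL| = 15.40 ✓; ∠(VL, LA) = 90.00° ✓; |LA| = 12.40 ✓; ∠LAT = 111.1° ✓; |AT| = 17.80 ✗.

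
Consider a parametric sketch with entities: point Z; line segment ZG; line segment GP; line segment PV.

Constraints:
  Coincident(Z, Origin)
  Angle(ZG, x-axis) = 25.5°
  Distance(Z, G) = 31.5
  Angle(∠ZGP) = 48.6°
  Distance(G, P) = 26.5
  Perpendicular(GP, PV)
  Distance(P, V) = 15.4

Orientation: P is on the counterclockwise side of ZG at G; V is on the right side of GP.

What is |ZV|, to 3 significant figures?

39.4

Z is at the origin; ZG runs at 25.5° with length 31.5, so G = 31.5·(cos 25.5°, sin 25.5°) = (28.4, 13.6). ∠ZGP = 48.6°, so GP runs at 25.5° + (180° − 48.6°) = 157° from the x-axis; with |GP| = 26.5, P = G + 26.5·(cos 157°, sin 157°) = (4.06, 24.0). The perpendicularity gives PV at right angles to GP; with |PV| = 15.4 on the right of GP, V = P + 15.4·(0.392, 0.920) = (10.1, 38.1). Then |ZV| = |V − Z| = 39.4.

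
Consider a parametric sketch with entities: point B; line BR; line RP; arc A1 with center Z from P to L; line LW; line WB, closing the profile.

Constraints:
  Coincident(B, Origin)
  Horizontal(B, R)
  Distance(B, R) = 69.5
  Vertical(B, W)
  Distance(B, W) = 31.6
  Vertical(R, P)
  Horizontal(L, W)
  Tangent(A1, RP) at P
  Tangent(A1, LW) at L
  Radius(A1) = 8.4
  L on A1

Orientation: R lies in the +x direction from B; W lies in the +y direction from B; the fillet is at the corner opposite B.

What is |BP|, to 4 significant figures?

73.27

The virtual corner opposite B is at (69.50, 31.60). A1 meets RP tangentially, so ZP is at right angles to RP and the tangent condition forces ZL to be normal to LW, with radius 8.4, so the center Z sits 8.4 in from both sides at Z = (61.10, 23.20). That places the tangent points at P = (69.50, 23.20) on RP and L = (61.10, 31.60) on LW. Then |BP| = |P − B| = 73.27.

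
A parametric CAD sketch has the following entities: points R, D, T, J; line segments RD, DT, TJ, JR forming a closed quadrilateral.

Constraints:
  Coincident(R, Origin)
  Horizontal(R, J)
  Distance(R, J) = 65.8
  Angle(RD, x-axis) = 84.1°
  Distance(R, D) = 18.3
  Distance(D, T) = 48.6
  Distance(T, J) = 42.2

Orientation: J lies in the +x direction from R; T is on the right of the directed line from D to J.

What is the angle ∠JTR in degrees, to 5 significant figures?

112.80°

Checks: |DT| = 48.60 ✓; |TJ| = 42.20 ✓.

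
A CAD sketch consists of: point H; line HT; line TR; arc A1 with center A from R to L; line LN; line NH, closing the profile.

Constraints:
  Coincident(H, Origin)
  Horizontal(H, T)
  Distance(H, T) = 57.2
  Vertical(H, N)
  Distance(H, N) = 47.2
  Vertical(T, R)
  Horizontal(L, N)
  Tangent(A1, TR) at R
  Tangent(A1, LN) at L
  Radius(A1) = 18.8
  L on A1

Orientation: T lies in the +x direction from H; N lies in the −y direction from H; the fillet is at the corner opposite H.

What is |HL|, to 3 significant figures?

60.8

H is at the origin; H and T share the same y with |HT| = 57.2 and T on the +x side, so T = (57.2, 0.00). H and N share the same x with |HN| = 47.2 and N on the −y side, so N = (0.00, -47.2). The virtual corner opposite H is at (57.2, -47.2). A1 meets TR tangentially, so AR is at right angles to TR and since A1 is tangent to LN there, AL ⟂ LN, with radius 18.8, so the center A sits 18.8 in from both sides at A = (38.4, -28.4). That places the tangent points at R = (57.2, -28.4) on TR and L = (38.4, -47.2) on LN. Then |HL| = |L − H| = 60.8.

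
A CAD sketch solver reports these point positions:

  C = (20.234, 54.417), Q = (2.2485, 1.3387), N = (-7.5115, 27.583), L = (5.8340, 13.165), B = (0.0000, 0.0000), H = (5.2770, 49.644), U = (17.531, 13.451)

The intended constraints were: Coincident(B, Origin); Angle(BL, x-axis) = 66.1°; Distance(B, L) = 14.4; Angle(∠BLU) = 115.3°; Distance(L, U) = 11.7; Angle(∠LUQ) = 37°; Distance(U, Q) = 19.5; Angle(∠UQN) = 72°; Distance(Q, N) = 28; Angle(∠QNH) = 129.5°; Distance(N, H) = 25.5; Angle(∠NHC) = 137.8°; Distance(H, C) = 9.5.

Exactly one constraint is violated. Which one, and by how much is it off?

Distance(H, C) = 9.5 — off by 6.20.

B = (0.00, 0.00) ✓; BL at 66.10° ✓; |BL| = 14.40 ✓; ∠BLU = 115.3° ✓; |LU| = 11.70 ✓; ∠LUQ = 37.00° ✓; |UQ| = 19.50 ✓; ∠UQN = 72.00° ✓; |QN| = 28.00 ✓; ∠QNH = 129.5° ✓; |NH| = 25.50 ✓; ∠NHC = 137.8° ✓; |HC| = 15.70 ✗.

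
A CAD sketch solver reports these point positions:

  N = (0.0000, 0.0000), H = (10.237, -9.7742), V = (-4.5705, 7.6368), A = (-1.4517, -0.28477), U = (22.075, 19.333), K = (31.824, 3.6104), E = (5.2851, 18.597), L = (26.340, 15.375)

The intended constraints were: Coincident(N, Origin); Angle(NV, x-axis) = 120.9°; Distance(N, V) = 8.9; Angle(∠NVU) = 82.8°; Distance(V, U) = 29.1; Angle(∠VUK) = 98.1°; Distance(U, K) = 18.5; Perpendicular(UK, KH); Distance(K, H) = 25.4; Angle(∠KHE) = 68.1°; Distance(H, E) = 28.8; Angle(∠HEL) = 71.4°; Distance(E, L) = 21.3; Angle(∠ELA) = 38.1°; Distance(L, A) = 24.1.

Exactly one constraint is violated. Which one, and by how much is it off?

Distance(L, A) = 24.1 — off by 7.80.

N = (0.00, 0.00) ✓; NV at 120.9° ✓; |NV| = 8.900 ✓; ∠NVU = 82.80° ✓; |VU| = 29.10 ✓; ∠VUK = 98.10° ✓; |UK| = 18.50 ✓; ∠(UK, KH) = 90.00° ✓; |KH| = 25.40 ✓; ∠KHE = 68.10° ✓; |HE| = 28.80 ✓; ∠HEL = 71.40° ✓; |EL| = 21.30 ✓; ∠ELA = 38.10° ✓; |LA| = 31.90 ✗.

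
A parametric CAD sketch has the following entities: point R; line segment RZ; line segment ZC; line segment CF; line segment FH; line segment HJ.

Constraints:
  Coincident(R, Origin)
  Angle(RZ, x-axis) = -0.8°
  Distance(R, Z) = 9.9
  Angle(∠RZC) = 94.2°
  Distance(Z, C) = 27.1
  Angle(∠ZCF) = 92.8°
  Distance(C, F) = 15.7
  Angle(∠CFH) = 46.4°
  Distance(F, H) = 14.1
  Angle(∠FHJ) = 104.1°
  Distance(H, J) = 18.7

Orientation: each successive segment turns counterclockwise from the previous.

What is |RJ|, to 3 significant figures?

33.1

R is at the origin; RZ runs at -0.8° with length 9.9, so Z = (9.90, -0.138). ∠RZC = 94.2° gives ZC at 85.0° from the x-axis; with |ZC| = 27.1, C = (12.3, 26.9). ∠ZCF = 92.8° gives CF at 172° from the x-axis; with |CF| = 15.7, F = (-3.29, 29.0). ∠CFH = 46.4° gives FH at -54.2° from the x-axis; with |FH| = 14.1, H = (4.95, 17.6). ∠FHJ = 104.1° gives HJ at 21.7° from the x-axis; with |HJ| = 18.7, J = (22.3, 24.5). Then |RJ| = |J − R| = 33.1.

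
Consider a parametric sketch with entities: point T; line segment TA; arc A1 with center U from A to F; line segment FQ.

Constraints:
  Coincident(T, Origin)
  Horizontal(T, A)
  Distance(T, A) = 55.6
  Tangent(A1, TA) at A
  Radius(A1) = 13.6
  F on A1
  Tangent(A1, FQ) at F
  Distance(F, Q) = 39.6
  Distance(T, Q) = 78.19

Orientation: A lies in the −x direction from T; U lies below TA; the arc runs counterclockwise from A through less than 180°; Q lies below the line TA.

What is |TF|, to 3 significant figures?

70.8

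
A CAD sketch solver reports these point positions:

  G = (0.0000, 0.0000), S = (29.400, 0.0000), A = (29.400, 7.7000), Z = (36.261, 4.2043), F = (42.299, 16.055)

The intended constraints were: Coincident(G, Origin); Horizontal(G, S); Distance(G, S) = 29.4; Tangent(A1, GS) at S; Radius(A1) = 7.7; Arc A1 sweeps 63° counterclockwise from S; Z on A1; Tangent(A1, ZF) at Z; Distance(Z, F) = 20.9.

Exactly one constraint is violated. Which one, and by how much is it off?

Distance(Z, F) = 20.9 — off by 7.60.

G = (0.00, 0.00) ✓; G.y = 0.00, S.y = 0.00 ✓; |GS| = 29.40 ✓; ∠(AS, SG) = 90.00° ✓; |AS| = 7.700 ✓; bearing(A→Z) − bearing(A→S) = 63.00° ✓; |AZ| = 7.700 ✓; ∠(AZ, ZF) = 90.00° ✓; |ZF| = 13.30 ✗.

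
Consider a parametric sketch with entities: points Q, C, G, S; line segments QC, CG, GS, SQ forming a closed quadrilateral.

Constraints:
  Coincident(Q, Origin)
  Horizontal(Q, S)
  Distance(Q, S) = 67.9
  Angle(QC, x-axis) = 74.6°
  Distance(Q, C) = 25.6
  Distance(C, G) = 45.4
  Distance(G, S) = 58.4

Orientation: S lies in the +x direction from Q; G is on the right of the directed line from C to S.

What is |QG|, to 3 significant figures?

24.2

Q is at the origin; Q and S share the same y with |QS| = 67.9 and S in +x, so S = (67.9, 0). QC runs at 74.6° with |QC| = 25.6, so C = (6.80, 24.7). G is determined by |CG| = 45.4 and |GS| = 58.4 together: it lies at the intersection of circle(C, 45.4) and circle(S, 58.4). With |CS| = 65.9, the foot of the radical line on CS is 22.7 from C and the perpendicular offset is √(45.4² − 22.7²) = 39.3. Taking the right-of-CS solution: G = (13.1, -20.3).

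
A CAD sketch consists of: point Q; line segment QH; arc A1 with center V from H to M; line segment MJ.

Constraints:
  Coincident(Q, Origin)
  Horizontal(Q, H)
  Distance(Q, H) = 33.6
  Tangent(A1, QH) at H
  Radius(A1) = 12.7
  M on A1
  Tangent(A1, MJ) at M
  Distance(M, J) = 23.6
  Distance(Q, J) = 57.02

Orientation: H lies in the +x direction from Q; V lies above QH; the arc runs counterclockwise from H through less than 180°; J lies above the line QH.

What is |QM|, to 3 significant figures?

48.4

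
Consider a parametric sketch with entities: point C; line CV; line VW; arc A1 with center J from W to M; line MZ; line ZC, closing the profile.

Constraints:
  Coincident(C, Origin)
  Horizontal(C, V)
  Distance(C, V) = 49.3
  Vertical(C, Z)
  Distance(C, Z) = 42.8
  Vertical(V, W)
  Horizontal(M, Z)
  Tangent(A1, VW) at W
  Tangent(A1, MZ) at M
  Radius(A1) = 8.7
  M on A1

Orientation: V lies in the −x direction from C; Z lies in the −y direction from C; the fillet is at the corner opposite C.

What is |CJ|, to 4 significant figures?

53.02

C and Z share the same x with |CZ| = 42.8 and Z on the −y side, so Z = (0.000, -42.80). The virtual corner opposite C is at (-49.30, -42.80). The tangent condition forces JW to be normal to VW and A1 meets MZ tangentially, so JM is at right angles to MZ, with radius 8.7, so the center J sits 8.7 in from both sides at J = (-40.60, -34.10). Then |CJ| = |J − C| = 53.02.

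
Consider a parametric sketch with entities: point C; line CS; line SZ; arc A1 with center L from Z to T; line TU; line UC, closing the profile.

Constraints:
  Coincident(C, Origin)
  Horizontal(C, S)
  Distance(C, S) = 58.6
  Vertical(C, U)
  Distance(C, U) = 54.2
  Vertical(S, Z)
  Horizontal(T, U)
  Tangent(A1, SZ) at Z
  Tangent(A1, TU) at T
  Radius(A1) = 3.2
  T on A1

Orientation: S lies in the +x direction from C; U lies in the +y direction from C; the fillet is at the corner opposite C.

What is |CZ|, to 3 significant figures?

77.7

C is at the origin; C and S share the same y with |CS| = 58.6 and S on the +x side, so S = (58.6, 0.00). C and U share the same x with |CU| = 54.2 and U on the +y side, so U = (0.00, 54.2). The virtual corner opposite C is at (58.6, 54.2). Since A1 is tangent to SZ there, LZ ⟂ SZ and tangency of A1 to TU means the radius LT is perpendicular to TU, with radius 3.2, so the center L sits 3.2 in from both sides at L = (55.4, 51.0). That places the tangent points at Z = (58.6, 51.0) on SZ and T = (55.4, 54.2) on TU. Then |CZ| = |Z − C| = 77.7.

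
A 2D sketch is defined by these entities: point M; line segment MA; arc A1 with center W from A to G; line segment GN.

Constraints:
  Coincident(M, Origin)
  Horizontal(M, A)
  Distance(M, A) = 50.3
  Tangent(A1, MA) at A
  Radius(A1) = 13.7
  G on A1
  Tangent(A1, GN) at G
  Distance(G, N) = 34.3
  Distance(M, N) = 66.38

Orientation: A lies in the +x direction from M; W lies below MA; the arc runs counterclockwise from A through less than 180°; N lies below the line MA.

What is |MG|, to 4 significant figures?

40.35

M is at the origin; M and A share the same y with |MA| = 50.3 and A on the +x side, so A = (50.30, 0.000). A1 meets MA tangentially, so WA is at right angles to MA, so W = A + (0, -13.7) = (50.30, -13.70). Since WG ⟂ GN (tangency), |WN| = √(13.7² + 34.3²) = 36.93 regardless of where G sits on A1. So N lies on both circle(M, 66.38) and circle(W, 36.93); the below-MA intersection is N = (43.63, -50.03). G is the foot of the tangent from N: G = (36.87, -16.40).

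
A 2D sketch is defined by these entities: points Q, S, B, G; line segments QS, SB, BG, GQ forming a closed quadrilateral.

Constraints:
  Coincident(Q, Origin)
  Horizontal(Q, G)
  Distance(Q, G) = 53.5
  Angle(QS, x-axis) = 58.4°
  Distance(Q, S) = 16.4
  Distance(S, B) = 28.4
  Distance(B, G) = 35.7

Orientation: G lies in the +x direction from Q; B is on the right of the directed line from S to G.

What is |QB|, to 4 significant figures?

23.29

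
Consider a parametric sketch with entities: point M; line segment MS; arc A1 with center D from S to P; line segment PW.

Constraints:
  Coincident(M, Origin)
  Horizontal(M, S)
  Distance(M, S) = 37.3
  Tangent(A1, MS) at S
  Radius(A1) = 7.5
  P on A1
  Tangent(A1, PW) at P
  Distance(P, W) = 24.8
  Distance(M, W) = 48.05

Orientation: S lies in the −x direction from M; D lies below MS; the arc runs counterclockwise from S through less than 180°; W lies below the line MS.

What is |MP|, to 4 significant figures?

45.43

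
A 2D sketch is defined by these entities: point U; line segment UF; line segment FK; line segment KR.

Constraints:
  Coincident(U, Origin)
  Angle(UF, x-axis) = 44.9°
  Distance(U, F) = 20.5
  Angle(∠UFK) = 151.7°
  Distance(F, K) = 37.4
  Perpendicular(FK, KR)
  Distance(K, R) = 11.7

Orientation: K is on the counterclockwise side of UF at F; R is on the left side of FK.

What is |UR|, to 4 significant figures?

55.49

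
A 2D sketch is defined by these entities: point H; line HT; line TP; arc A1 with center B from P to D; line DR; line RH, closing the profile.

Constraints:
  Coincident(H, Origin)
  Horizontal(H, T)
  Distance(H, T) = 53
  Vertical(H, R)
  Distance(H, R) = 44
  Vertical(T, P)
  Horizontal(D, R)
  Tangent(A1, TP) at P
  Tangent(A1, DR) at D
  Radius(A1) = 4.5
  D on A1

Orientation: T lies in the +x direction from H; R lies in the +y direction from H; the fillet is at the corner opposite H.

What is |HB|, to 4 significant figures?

62.55

HR is vertical with |HR| = 44.0 and R on the +y side, so R = (0.000, 44.00). The virtual corner opposite H is at (53.00, 44.00). Tangency of A1 to TP means the radius BP is perpendicular to TP and the tangent condition forces BD to be normal to DR, with radius 4.5, so the center B sits 4.5 in from both sides at B = (48.50, 39.50). Then |HB| = |B − H| = 62.55.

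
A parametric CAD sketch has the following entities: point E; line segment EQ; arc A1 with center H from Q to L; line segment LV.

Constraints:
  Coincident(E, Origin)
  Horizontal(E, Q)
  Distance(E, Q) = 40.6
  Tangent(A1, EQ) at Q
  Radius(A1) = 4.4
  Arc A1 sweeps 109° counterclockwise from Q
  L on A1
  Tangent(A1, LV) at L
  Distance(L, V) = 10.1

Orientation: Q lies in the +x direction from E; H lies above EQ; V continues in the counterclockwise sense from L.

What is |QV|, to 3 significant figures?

15.4

E is at the origin; EQ is horizontal with |EQ| = 40.6 and Q on the +x side, so Q = (40.6, 0.00). Tangency of A1 to EQ means the radius HQ is perpendicular to EQ, so H = Q + (0, 4.4) = (40.6, 4.40). On A1, Q sits at bearing -90° from H; a 109° counterclockwise sweep puts L at bearing 19°, so L = H + 4.4·(cos 19°, sin 19°) = (44.8, 5.83). The tangent condition forces HL to be normal to LV, so LV runs along (−sin 19°, cos 19°); with |LV| = 10.1, V = (41.5, 15.4). Then |QV| = |V − Q| = 15.4.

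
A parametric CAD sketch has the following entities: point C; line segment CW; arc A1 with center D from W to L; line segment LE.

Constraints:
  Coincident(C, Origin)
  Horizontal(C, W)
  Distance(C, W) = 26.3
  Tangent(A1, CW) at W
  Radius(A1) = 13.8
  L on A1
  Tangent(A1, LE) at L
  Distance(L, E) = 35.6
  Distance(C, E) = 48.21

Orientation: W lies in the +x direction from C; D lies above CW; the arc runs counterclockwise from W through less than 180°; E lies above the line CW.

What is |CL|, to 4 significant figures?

42.83

Checks: |DL| = 13.80 ✓; ∠(DL, LE) = 90.00° ✓; |LE| = 35.60 ✓; |CE| = 48.21 ✓.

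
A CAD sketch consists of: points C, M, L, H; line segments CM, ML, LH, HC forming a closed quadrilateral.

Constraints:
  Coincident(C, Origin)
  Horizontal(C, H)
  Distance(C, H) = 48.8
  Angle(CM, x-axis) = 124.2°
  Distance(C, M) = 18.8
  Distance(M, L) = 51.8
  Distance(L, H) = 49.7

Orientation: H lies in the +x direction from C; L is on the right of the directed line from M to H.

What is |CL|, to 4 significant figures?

33.46

Checks: |ML| = 51.80 ✓; |LH| = 49.70 ✓.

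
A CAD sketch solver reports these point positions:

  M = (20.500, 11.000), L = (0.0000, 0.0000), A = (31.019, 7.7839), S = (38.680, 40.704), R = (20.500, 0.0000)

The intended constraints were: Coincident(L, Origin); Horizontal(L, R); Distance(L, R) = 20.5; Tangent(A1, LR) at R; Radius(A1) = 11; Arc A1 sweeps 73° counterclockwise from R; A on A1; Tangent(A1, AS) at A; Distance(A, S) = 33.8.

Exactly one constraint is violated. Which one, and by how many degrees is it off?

Tangent(A1, AS) at A — off by 3.90°.

L = (0.00, 0.00) ✓; L.y = 0.00, R.y = 0.00 ✓; |LR| = 20.50 ✓; ∠(MR, RL) = 90.00° ✓; |MR| = 11.00 ✓; bearing(M→A) − bearing(M→R) = 73.00° ✓; |MA| = 11.00 ✓; ∠(MA, AS) = 86.10° ✗; |AS| = 33.80 ✓.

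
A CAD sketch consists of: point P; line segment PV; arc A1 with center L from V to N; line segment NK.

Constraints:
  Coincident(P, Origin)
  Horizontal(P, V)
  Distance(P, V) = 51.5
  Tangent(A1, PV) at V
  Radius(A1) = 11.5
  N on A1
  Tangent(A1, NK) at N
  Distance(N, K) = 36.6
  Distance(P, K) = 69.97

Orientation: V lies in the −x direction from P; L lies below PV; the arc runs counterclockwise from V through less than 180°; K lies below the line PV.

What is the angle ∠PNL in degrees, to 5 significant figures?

6.8632°

P is at the origin; PV is horizontal with |PV| = 51.5 and V on the −x side, so V = (-51.500, 0.0000). Since A1 is tangent to PV there, LV ⟂ PV, so L = V + (0, -11.5) = (-51.500, -11.500). Since LN ⟂ NK (tangency), |LK| = √(11.5² + 36.6²) = 38.364 regardless of where N sits on A1. So K lies on both circle(P, 69.97) and circle(L, 38.364); the below-PV intersection is K = (-49.158, -49.793). N is the foot of the tangent from K: N = (-62.240, -15.611).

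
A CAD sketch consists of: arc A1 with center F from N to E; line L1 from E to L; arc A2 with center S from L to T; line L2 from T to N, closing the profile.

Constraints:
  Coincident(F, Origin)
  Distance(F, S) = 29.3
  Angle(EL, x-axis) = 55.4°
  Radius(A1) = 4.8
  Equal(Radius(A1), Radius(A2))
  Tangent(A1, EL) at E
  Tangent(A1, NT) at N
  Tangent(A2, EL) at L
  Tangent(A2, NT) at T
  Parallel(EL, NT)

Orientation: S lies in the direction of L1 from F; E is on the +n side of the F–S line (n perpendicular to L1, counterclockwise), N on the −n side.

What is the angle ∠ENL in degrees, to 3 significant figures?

71.9°

The slot axis is L1's direction at 55.4°, so u = (cos 55.4°, sin 55.4°) = (0.568, 0.823) and n = (−sin 55.4°, cos 55.4°) = (-0.823, 0.568). F is at the origin and S lies 29.3 along u from F, so S = 29.3·u = (16.6, 24.1). Tangency of A1 to both parallel lines with radius 4.8 puts E and N at F ± 4.8·n: E = (-3.95, 2.73), N = (3.95, -2.73). Equal radii place L and T the same way about S: L = S + 4.8·n = (12.7, 26.8), T = S − 4.8·n = (20.6, 21.4). Then cos ∠ENL = NE·NL / (|NE||NL|), giving 71.9°.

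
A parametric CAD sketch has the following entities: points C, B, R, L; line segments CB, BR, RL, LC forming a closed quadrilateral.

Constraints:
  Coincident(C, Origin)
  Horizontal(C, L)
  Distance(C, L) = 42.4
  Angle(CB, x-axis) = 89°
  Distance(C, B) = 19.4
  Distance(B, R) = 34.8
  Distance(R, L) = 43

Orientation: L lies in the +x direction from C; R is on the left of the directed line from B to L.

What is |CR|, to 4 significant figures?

49.25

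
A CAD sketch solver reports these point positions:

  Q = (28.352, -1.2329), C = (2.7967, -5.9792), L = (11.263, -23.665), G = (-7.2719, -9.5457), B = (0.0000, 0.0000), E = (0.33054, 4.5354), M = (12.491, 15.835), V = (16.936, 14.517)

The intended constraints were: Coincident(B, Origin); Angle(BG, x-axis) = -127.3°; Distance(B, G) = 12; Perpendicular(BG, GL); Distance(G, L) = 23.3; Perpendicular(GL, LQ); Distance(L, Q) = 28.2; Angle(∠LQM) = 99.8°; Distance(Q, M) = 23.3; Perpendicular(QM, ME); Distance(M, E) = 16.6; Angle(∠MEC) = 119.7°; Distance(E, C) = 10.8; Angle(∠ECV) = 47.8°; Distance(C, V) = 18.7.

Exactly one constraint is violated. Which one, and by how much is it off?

Distance(C, V) = 18.7 — off by 6.20.

B = (0.00, 0.00) ✓; BG at -127.3° ✓; |BG| = 12.00 ✓; ∠(BG, GL) = 90.00° ✓; |GL| = 23.30 ✓; ∠(GL, LQ) = 90.00° ✓; |LQ| = 28.20 ✓; ∠LQM = 99.80° ✓; |QM| = 23.30 ✓; ∠(QM, ME) = 90.00° ✓; |ME| = 16.60 ✓; ∠MEC = 119.7° ✓; |EC| = 10.80 ✓; ∠ECV = 47.80° ✓; |CV| = 24.90 ✗.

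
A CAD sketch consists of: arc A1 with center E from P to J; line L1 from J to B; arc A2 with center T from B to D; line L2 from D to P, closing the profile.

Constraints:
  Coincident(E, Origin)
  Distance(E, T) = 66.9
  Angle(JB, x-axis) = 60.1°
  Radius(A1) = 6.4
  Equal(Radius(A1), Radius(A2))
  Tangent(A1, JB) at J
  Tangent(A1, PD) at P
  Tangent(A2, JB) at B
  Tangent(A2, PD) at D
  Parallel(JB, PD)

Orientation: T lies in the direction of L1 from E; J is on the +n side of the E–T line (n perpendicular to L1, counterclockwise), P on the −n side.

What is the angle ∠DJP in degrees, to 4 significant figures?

79.17°

The slot axis is L1's direction at 60.1°, so u = (cos 60.1°, sin 60.1°) = (0.4985, 0.8669) and n = (−sin 60.1°, cos 60.1°) = (-0.8669, 0.4985). E is at the origin and T lies 66.9 along u from E, so T = 66.9·u = (33.35, 58.00). Tangency of A1 to both parallel lines with radius 6.4 puts J and P at E ± 6.4·n: J = (-5.548, 3.190), P = (5.548, -3.190). Equal radii place B and D the same way about T: B = T + 6.4·n = (27.80, 61.19), D = T − 6.4·n = (38.90, 54.81). Then cos ∠DJP = JD·JP / (|JD||JP|), giving 79.17°.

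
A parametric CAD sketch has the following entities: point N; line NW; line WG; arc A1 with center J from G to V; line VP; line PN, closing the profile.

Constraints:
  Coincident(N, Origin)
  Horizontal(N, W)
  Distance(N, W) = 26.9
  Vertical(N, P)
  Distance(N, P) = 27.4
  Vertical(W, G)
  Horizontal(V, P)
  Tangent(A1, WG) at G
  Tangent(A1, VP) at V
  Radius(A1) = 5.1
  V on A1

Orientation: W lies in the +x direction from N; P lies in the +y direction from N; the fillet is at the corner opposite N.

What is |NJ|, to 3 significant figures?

31.2

N is at the origin; NW is horizontal with |NW| = 26.9 and W on the +x side, so W = (26.9, 0.00). NP is vertical with |NP| = 27.4 and P on the +y side, so P = (0.00, 27.4). The virtual corner opposite N is at (26.9, 27.4). The tangent condition forces JG to be normal to WG and since A1 is tangent to VP there, JV ⟂ VP, with radius 5.1, so the center J sits 5.1 in from both sides at J = (21.8, 22.3). Then |NJ| = |J − N| = 31.2.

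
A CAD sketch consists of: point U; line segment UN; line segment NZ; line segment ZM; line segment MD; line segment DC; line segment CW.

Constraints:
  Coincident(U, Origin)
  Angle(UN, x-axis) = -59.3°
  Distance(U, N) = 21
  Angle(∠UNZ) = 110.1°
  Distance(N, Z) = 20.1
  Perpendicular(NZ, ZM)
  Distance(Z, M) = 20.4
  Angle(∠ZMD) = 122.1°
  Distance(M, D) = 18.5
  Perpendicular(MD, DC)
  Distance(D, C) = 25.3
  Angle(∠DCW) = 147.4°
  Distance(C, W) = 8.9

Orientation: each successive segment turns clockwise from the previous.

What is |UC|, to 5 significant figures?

11.070

U is at the origin; UN runs at -59.3° with length 21.0, so N = (10.721, -18.057). ∠UNZ = 110.1° gives NZ at -129.20° from the x-axis; with |NZ| = 20.1, Z = (-1.9824, -33.633). NZ is perpendicular to ZM, so ZM runs at 140.80°; with |ZM| = 20.4, M = (-17.791, -20.740). ∠ZMD = 122.1° gives MD at 82.900° from the x-axis; with |MD| = 18.5, D = (-15.505, -2.3817). MD ⟂ DC, so DC runs at -7.1000°; with |DC| = 25.3, C = (9.6014, -5.5089). Then |UC| = |C − U| = 11.070.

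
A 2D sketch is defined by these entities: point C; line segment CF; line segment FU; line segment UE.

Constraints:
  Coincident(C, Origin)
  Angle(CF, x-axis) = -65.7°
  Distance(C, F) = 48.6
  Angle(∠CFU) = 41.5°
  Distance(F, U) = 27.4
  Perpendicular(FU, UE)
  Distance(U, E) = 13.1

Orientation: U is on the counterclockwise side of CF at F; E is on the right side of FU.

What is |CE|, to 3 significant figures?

46.2

∠CFU = 41.5°, so FU runs at -65.7° + (180° − 41.5°) = 72.8° from the x-axis; with |FU| = 27.4, U = F + 27.4·(cos 72.8°, sin 72.8°) = (28.1, -18.1). FU is perpendicular to UE; with |UE| = 13.1 on the right of FU, E = U + 13.1·(0.955, -0.296) = (40.6, -22.0). Then |CE| = |E − C| = 46.2.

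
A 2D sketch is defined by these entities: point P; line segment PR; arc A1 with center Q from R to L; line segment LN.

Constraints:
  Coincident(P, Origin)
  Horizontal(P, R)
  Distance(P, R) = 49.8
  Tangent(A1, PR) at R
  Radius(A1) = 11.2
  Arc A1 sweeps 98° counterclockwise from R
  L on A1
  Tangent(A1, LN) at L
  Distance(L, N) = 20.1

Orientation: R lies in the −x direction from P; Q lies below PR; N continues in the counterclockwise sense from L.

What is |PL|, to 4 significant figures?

62.21

The tangent condition forces QR to be normal to PR, so Q = R + (0, -11.2) = (-49.80, -11.20). On A1, R sits at bearing 90° from Q; a 98° counterclockwise sweep puts L at bearing 188°, so L = Q + 11.2·(cos 188°, sin 188°) = (-60.89, -12.76). Then |PL| = |L − P| = 62.21.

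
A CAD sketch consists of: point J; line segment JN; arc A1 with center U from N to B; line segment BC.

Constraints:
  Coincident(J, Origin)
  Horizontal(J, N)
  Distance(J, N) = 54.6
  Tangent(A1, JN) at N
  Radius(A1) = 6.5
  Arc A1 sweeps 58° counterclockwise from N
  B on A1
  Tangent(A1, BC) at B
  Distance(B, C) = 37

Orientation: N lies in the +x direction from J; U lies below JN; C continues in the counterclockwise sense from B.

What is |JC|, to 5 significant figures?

45.329

J is at the origin; JN is horizontal with |JN| = 54.6 and N on the +x side, so N = (54.600, 0.0000). Tangency of A1 to JN means the radius UN is perpendicular to JN, so U = N + (0, -6.5) = (54.600, -6.5000). On A1, N sits at bearing 90° from U; a 58° counterclockwise sweep puts B at bearing 148°, so B = U + 6.5·(cos 148°, sin 148°) = (49.088, -3.0555). Since A1 is tangent to BC there, UB ⟂ BC, so BC runs along (−sin 148°, cos 148°); with |BC| = 37.0, C = (29.481, -34.433). Then |JC| = |C − J| = 45.329.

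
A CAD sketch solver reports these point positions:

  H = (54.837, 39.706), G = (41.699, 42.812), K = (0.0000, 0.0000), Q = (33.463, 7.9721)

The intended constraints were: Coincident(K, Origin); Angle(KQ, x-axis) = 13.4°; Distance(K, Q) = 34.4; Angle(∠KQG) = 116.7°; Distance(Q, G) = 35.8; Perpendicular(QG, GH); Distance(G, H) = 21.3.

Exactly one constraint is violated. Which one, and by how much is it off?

Distance(G, H) = 21.3 — off by 7.80.

K = (0.00, 0.00) ✓; KQ at 13.40° ✓; |KQ| = 34.40 ✓; ∠KQG = 116.7° ✓; |QG| = 35.80 ✓; ∠(QG, GH) = 90.00° ✓; |GH| = 13.50 ✗.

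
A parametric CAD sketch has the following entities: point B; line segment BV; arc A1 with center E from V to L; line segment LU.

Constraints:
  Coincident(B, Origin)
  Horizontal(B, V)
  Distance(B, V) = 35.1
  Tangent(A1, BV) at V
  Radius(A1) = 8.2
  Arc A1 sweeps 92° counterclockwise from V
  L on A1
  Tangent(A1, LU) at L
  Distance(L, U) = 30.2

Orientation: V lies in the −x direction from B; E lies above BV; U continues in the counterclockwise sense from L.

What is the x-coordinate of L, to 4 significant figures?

-26.90

B is at the origin; B and V share the same y with |BV| = 35.1 and V on the −x side, so V = (-35.10, 0.000). Since A1 is tangent to BV there, EV ⟂ BV, so E = V + (0, 8.2) = (-35.10, 8.200). On A1, V sits at bearing -90° from E; a 92° counterclockwise sweep puts L at bearing 2°, so L = E + 8.2·(cos 2°, sin 2°) = (-26.90, 8.486). So L.x = -26.90.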